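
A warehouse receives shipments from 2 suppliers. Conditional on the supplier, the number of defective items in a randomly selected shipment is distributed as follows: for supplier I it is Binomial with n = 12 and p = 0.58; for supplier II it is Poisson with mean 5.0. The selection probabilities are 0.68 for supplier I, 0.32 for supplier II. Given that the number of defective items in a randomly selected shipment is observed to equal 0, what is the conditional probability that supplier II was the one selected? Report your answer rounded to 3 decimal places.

0.991

Likelihoods P(X=0 | ·): I: 3.01295e-05; II: 0.00673795.
Posterior ∝ prior × likelihood. Numerator for II: 0.32·0.00673795 = 0.00215614.
Normalizing constant: 0.68·3.01295e-05 + 0.32·0.00673795 = 0.00217663.
P(II | observation) = 0.00215614 / 0.00217663 = 0.990587.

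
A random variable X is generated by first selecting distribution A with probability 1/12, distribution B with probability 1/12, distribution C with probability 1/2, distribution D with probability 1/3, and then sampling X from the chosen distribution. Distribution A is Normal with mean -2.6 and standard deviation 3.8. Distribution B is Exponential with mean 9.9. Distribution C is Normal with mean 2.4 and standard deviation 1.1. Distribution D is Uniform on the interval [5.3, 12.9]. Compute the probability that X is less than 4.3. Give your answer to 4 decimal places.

Conditional on each component, P(X < 4.3): A: 0.965299; B: 0.35231; C: 0.957941; D: 0.
By total probability, P(X < 4.3) = 0.0833333·0.965299 + 0.0833333·0.35231 + 0.5·0.957941 + 0.333333·0 = 0.588771.

0.5888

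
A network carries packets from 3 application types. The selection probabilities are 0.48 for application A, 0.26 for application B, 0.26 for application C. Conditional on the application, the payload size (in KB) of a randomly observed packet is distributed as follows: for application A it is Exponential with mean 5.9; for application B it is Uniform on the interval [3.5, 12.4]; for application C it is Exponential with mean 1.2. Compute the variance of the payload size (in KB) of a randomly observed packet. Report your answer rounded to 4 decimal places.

Per component, A: μ=5.9, E[X²]=69.62; B: μ=7.95, E[X²]=69.8033; C: μ=1.2, E[X²]=2.88.
E[X] = 0.48·5.9 + 0.26·7.95 + 0.26·1.2 = 5.211.
E[X²] = 0.48·69.62 + 0.26·69.8033 + 0.26·2.88 = 52.3153.
Var(X) = E[X²] − (E[X])² = 52.3153 − 27.1545 = 25.1607.

25.1607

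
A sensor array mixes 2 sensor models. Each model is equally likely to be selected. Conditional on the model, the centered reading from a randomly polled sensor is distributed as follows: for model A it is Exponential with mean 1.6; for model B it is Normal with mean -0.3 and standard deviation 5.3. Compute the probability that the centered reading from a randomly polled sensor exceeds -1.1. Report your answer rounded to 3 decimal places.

Conditional on each model, P(X > -1.1): A: 1; B: 0.55999.
By total probability, P(X > -1.1) = 0.5·1 + 0.5·0.55999 = 0.779995.

0.780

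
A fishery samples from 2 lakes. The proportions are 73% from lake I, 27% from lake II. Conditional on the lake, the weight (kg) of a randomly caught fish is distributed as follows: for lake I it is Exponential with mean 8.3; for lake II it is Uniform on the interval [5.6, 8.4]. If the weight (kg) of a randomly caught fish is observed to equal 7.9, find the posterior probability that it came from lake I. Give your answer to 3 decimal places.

0.260

Likelihoods f(7.9 | ·): I: 0.0465112; II: 0.357143.
Posterior ∝ prior × likelihood. Numerator for I: 0.73·0.0465112 = 0.0339532.
Normalizing constant: 0.73·0.0465112 + 0.27·0.357143 = 0.130382.
P(I | observation) = 0.0339532 / 0.130382 = 0.260413.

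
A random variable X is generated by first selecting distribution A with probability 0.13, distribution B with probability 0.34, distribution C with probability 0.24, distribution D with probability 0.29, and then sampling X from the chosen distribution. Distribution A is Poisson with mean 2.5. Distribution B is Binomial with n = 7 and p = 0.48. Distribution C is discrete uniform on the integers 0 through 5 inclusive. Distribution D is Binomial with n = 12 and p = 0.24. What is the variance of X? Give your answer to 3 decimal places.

Per component, A: μ=2.5, E[X²]=8.75; B: μ=3.36, E[X²]=13.0368; C: μ=2.5, E[X²]=9.16667; D: μ=2.88, E[X²]=10.4832.
E[X] = 0.13·2.5 + 0.34·3.36 + 0.24·2.5 + 0.29·2.88 = 2.9026.
E[X²] = 0.13·8.75 + 0.34·13.0368 + 0.24·9.16667 + 0.29·10.4832 = 10.8101.
Var(X) = E[X²] − (E[X])² = 10.8101 − 8.42509 = 2.38505.

2.385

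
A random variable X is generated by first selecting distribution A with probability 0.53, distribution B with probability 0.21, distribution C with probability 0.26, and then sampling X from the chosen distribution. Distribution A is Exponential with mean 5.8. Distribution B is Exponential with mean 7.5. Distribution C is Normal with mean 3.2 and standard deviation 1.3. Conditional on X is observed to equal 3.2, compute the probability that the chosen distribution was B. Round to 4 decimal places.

0.1213

Likelihoods f(3.2 | ·): A: 0.0993027; B: 0.0870241; C: 0.306879.
Posterior ∝ prior × likelihood. Numerator for B: 0.21·0.0870241 = 0.0182751.
Normalizing constant: 0.53·0.0993027 + 0.21·0.0870241 + 0.26·0.306879 = 0.150694.
P(B | observation) = 0.0182751 / 0.150694 = 0.121273.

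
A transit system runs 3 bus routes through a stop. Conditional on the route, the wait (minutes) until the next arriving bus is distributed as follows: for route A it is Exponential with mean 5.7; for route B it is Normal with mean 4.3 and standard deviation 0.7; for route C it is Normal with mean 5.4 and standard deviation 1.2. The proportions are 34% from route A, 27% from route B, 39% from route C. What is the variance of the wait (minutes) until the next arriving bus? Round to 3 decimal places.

Per component, A: μ=5.7, E[X²]=64.98; B: μ=4.3, E[X²]=18.98; C: μ=5.4, E[X²]=30.6.
E[X] = 0.34·5.7 + 0.27·4.3 + 0.39·5.4 = 5.205.
E[X²] = 0.34·64.98 + 0.27·18.98 + 0.39·30.6 = 39.1518.
Var(X) = E[X²] − (E[X])² = 39.1518 − 27.092 = 12.0598.

12.060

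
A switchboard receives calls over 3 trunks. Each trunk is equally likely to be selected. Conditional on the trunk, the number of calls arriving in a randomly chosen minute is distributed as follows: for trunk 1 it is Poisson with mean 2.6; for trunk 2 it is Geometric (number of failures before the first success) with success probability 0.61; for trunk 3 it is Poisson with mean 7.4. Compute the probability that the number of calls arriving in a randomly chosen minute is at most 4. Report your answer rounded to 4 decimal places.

0.6693

Conditional on each trunk, P(X ≤ 4): 1: 0.877423; 2: 0.990978; 3: 0.139525.
By total probability, P(X ≤ 4) = 0.333333·0.877423 + 0.333333·0.990978 + 0.333333·0.139525 = 0.669309.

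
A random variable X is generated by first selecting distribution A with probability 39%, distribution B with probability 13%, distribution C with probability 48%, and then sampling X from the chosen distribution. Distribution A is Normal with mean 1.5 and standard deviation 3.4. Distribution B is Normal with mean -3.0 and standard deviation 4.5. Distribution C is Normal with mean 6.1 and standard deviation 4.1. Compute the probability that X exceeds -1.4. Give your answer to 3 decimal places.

Conditional on each component, P(X > -1.4): A: 0.803154; B: 0.361087; C: 0.96632.
By total probability, P(X > -1.4) = 0.39·0.803154 + 0.13·0.361087 + 0.48·0.96632 = 0.824005.

0.824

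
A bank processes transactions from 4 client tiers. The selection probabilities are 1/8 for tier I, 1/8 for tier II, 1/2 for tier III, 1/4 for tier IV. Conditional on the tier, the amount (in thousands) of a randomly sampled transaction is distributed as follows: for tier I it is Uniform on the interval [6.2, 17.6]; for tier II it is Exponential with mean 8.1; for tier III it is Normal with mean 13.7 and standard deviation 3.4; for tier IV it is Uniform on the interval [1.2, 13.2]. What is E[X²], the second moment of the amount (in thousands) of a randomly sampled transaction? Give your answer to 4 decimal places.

For each component E[X²] = Var + (mean)², giving I: 152.44; II: 131.22; III: 199.25; IV: 63.84.
Overall E[X²] = 0.125·152.44 + 0.125·131.22 + 0.5·199.25 + 0.25·63.84 = 151.042.

151.0425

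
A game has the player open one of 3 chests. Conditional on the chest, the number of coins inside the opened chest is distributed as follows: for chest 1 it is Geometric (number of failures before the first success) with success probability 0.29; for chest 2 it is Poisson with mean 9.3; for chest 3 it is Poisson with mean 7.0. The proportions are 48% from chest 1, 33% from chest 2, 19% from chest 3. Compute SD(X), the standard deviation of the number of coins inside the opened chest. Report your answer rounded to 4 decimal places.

4.2554

Per component, 1: μ=2.44828, E[X²]=14.4364; 2: μ=9.3, E[X²]=95.79; 3: μ=7, E[X²]=56.
E[X] = 0.48·2.44828 + 0.33·9.3 + 0.19·7 = 5.57417.
E[X²] = 0.48·14.4364 + 0.33·95.79 + 0.19·56 = 49.1802.
Var(X) = E[X²] − (E[X])² = 49.1802 − 31.0714 = 18.1088.
SD(X) = √18.1088 = 4.25544.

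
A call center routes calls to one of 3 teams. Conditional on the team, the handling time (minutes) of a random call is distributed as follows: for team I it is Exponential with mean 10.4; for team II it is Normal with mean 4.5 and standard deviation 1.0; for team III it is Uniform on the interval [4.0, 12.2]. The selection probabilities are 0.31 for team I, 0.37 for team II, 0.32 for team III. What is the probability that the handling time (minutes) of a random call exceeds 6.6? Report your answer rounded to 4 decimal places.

0.3895

Conditional on each team, P(X > 6.6): I: 0.530139; II: 0.0178644; III: 0.682927.
By total probability, P(X > 6.6) = 0.31·0.530139 + 0.37·0.0178644 + 0.32·0.682927 = 0.38949.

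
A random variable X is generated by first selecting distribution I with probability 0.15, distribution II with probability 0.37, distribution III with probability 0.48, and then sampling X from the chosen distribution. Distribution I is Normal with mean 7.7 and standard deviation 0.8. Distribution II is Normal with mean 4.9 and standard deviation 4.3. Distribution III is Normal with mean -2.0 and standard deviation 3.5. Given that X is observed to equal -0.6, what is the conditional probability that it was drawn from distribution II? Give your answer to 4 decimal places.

0.2307

Likelihoods f(-0.6 | ·): I: 2.10841e-24; II: 0.0409435; III: 0.10522.
Posterior ∝ prior × likelihood. Numerator for II: 0.37·0.0409435 = 0.0151491.
Normalizing constant: 0.15·2.10841e-24 + 0.37·0.0409435 + 0.48·0.10522 = 0.0656547.
P(II | observation) = 0.0151491 / 0.0656547 = 0.230739.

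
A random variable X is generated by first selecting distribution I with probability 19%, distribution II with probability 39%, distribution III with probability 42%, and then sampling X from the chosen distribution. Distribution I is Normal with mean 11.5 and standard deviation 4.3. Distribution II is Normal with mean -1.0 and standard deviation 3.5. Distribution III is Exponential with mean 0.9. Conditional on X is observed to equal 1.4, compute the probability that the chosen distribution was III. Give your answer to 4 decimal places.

Likelihoods f(1.4 | ·): I: 0.00588075; II: 0.0901028; III: 0.234525.
Posterior ∝ prior × likelihood. Numerator for III: 0.42·0.234525 = 0.0985003.
Normalizing constant: 0.19·0.00588075 + 0.39·0.0901028 + 0.42·0.234525 = 0.134758.
P(III | observation) = 0.0985003 / 0.134758 = 0.730943.

0.7309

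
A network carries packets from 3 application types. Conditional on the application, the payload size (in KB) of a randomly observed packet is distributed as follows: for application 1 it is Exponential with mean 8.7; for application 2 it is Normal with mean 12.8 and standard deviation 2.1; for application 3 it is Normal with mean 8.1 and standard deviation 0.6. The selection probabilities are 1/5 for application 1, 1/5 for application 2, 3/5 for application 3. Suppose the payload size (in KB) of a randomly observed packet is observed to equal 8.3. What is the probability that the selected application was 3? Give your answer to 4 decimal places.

0.9675

Likelihoods f(8.3 | ·): 1: 0.0442745; 2: 0.0191243; 3: 0.628972.
Posterior ∝ prior × likelihood. Numerator for 3: 0.6·0.628972 = 0.377383.
Normalizing constant: 0.2·0.0442745 + 0.2·0.0191243 + 0.6·0.628972 = 0.390063.
P(3 | observation) = 0.377383 / 0.390063 = 0.967493.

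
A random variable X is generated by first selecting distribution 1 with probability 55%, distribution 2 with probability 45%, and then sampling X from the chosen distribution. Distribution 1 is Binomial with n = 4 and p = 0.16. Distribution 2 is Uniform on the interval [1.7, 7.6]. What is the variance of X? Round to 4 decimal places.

Per component, 1: μ=0.64, E[X²]=0.9472; 2: μ=4.65, E[X²]=24.5233.
E[X] = 0.55·0.64 + 0.45·4.65 = 2.4445.
E[X²] = 0.55·0.9472 + 0.45·24.5233 = 11.5565.
Var(X) = E[X²] − (E[X])² = 11.5565 − 5.97558 = 5.58088.

5.5809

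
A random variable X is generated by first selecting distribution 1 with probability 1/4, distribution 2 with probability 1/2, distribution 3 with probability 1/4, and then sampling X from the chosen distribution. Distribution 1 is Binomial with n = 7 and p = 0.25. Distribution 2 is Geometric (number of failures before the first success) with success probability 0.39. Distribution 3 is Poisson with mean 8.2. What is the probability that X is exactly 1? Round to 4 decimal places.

0.1974

Conditional on each component, P(X = 1): 1: 0.311462; 2: 0.2379; 3: 0.00225216.
By total probability, P(X = 1) = 0.25·0.311462 + 0.5·0.2379 + 0.25·0.00225216 = 0.197379.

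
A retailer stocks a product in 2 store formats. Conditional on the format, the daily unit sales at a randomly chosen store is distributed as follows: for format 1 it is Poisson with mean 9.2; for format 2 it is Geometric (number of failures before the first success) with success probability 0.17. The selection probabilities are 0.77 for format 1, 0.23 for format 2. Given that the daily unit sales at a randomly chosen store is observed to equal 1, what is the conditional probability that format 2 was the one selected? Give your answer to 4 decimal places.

0.9784

Likelihoods P(X=1 | ·): 1: 0.000929562; 2: 0.1411.
Posterior ∝ prior × likelihood. Numerator for 2: 0.23·0.1411 = 0.032453.
Normalizing constant: 0.77·0.000929562 + 0.23·0.1411 = 0.0331688.
P(2 | observation) = 0.032453 / 0.0331688 = 0.978421.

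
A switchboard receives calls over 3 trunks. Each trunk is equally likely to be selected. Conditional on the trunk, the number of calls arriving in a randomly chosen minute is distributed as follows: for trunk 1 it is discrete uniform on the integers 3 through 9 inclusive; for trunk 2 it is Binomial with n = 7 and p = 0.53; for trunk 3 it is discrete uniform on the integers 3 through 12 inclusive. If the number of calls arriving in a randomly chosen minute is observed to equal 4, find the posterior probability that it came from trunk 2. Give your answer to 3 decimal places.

Likelihoods P(X=4 | ·): 1: 0.142857; 2: 0.286725; 3: 0.1.
Posterior ∝ prior × likelihood. Numerator for 2: 0.333333·0.286725 = 0.0955749.
Normalizing constant: 0.333333·0.142857 + 0.333333·0.286725 + 0.333333·0.1 = 0.176527.
P(2 | observation) = 0.0955749 / 0.176527 = 0.541417.

0.541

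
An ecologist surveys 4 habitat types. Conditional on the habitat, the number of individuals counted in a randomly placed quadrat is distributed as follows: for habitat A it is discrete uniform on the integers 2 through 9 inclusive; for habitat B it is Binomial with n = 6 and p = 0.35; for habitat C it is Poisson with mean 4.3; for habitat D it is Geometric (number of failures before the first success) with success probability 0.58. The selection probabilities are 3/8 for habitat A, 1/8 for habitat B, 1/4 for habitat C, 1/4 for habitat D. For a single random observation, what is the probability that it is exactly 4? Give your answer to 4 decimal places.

0.1116

Conditional on each habitat, P(X = 4): A: 0.125; B: 0.0951021; C: 0.193284; D: 0.0180478.
By total probability, P(X = 4) = 0.375·0.125 + 0.125·0.0951021 + 0.25·0.193284 + 0.25·0.0180478 = 0.111596.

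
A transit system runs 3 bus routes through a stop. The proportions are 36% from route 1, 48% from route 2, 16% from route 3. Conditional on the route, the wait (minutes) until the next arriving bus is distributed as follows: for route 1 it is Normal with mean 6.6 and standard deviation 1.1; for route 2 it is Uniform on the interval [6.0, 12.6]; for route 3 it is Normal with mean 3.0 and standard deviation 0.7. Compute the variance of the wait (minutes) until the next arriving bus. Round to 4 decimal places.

Per component, 1: μ=6.6, E[X²]=44.77; 2: μ=9.3, E[X²]=90.12; 3: μ=3, E[X²]=9.49.
E[X] = 0.36·6.6 + 0.48·9.3 + 0.16·3 = 7.32.
E[X²] = 0.36·44.77 + 0.48·90.12 + 0.16·9.49 = 60.8932.
Var(X) = E[X²] − (E[X])² = 60.8932 − 53.5824 = 7.3108.

7.3108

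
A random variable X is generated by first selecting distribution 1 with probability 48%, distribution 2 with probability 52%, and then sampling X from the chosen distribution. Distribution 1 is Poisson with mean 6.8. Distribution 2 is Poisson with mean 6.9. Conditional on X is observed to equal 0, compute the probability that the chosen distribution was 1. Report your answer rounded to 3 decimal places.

0.505

Likelihoods P(X=0 | ·): 1: 0.00111378; 2: 0.00100779.
Posterior ∝ prior × likelihood. Numerator for 1: 0.48·0.00111378 = 0.000534612.
Normalizing constant: 0.48·0.00111378 + 0.52·0.00100779 = 0.00105866.
P(1 | observation) = 0.000534612 / 0.00105866 = 0.504989.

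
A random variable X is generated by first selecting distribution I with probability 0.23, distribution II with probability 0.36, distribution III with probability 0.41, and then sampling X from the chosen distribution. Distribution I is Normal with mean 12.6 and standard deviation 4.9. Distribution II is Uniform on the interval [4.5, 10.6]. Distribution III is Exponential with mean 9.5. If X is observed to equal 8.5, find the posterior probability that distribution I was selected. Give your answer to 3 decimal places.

0.147

Likelihoods f(8.5 | ·): I: 0.0573699; II: 0.163934; III: 0.0430226.
Posterior ∝ prior × likelihood. Numerator for I: 0.23·0.0573699 = 0.0131951.
Normalizing constant: 0.23·0.0573699 + 0.36·0.163934 + 0.41·0.0430226 = 0.0898507.
P(I | observation) = 0.0131951 / 0.0898507 = 0.146855.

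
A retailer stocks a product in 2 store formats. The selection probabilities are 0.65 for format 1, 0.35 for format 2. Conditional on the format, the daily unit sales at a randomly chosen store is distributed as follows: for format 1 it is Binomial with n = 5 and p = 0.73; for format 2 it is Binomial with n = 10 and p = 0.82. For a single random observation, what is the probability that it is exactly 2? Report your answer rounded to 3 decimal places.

0.068

Conditional on each format, P(X = 2): 1: 0.104891; 2: 3.33442e-05.
By total probability, P(X = 2) = 0.65·0.104891 + 0.35·3.33442e-05 = 0.0681906.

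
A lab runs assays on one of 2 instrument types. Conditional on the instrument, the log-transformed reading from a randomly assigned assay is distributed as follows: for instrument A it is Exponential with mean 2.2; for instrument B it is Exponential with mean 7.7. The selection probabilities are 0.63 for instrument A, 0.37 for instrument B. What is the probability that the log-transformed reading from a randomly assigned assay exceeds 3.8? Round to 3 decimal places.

Conditional on each instrument, P(X > 3.8): A: 0.177769; B: 0.610482.
By total probability, P(X > 3.8) = 0.63·0.177769 + 0.37·0.610482 = 0.337873.

0.338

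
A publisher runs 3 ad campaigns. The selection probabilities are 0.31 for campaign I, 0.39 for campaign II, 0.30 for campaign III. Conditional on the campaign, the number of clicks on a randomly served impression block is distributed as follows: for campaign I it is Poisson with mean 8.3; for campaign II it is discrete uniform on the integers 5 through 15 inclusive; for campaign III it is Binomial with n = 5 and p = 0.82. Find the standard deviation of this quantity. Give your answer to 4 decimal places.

3.5717

Per component, I: μ=8.3, E[X²]=77.19; II: μ=10, E[X²]=110; III: μ=4.1, E[X²]=17.548.
E[X] = 0.31·8.3 + 0.39·10 + 0.3·4.1 = 7.703.
E[X²] = 0.31·77.19 + 0.39·110 + 0.3·17.548 = 72.0933.
Var(X) = E[X²] − (E[X])² = 72.0933 − 59.3362 = 12.7571.
SD(X) = √12.7571 = 3.57171.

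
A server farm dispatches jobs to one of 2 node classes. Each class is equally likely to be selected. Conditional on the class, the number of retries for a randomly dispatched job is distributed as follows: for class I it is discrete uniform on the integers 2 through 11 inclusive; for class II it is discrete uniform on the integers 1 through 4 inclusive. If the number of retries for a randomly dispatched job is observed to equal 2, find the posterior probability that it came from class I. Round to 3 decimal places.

Likelihoods P(X=2 | ·): I: 0.1; II: 0.25.
Posterior ∝ prior × likelihood. Numerator for I: 0.5·0.1 = 0.05.
Normalizing constant: 0.5·0.1 + 0.5·0.25 = 0.175.
P(I | observation) = 0.05 / 0.175 = 0.285714.

0.286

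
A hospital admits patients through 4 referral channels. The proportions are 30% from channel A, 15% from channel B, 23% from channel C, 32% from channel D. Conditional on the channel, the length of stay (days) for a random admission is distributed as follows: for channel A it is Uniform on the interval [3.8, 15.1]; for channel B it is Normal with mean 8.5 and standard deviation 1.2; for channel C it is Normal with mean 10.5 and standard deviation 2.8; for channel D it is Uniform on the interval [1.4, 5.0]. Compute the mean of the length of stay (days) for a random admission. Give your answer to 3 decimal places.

7.549

Component means — A: 9.45; B: 8.5; C: 10.5; D: 3.2.
E[X] = 0.3·9.45 + 0.15·8.5 + 0.23·10.5 + 0.32·3.2 = 7.549.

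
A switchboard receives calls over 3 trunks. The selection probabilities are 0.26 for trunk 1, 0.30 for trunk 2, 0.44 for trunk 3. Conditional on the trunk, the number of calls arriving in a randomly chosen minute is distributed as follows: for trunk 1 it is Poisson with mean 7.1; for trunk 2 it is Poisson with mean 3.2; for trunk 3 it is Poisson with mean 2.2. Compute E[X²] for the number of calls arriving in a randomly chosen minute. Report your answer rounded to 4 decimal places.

For each component E[X²] = Var + (mean)², giving 1: 57.51; 2: 13.44; 3: 7.04.
Overall E[X²] = 0.26·57.51 + 0.3·13.44 + 0.44·7.04 = 22.0822.

22.0822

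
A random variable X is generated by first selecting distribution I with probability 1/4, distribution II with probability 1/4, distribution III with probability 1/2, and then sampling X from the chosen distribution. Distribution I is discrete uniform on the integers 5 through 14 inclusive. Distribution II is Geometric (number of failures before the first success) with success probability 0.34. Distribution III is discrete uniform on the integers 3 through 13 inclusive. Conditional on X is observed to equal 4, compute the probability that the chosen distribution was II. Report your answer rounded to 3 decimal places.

0.262

Likelihoods P(X=4 | ·): I: 0; II: 0.0645141; III: 0.0909091.
Posterior ∝ prior × likelihood. Numerator for II: 0.25·0.0645141 = 0.0161285.
Normalizing constant: 0.25·0 + 0.25·0.0645141 + 0.5·0.0909091 = 0.0615831.
P(II | observation) = 0.0161285 / 0.0615831 = 0.261899.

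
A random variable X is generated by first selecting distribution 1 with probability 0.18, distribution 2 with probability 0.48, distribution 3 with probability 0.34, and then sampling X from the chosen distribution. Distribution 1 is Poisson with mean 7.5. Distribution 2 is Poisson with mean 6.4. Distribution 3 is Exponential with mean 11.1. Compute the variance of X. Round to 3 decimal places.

Per component, 1: μ=7.5, E[X²]=63.75; 2: μ=6.4, E[X²]=47.36; 3: μ=11.1, E[X²]=246.42.
E[X] = 0.18·7.5 + 0.48·6.4 + 0.34·11.1 = 8.196.
E[X²] = 0.18·63.75 + 0.48·47.36 + 0.34·246.42 = 117.991.
Var(X) = E[X²] − (E[X])² = 117.991 − 67.1744 = 50.8162.

50.816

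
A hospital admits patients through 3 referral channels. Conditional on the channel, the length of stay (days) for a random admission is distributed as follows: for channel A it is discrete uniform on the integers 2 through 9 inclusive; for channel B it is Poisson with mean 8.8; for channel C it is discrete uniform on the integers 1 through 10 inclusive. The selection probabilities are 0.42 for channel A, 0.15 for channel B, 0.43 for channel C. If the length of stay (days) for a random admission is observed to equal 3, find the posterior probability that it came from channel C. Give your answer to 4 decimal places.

0.4385

Likelihoods P(X=3 | ·): A: 0.125; B: 0.0171201; C: 0.1.
Posterior ∝ prior × likelihood. Numerator for C: 0.43·0.1 = 0.043.
Normalizing constant: 0.42·0.125 + 0.15·0.0171201 + 0.43·0.1 = 0.098068.
P(C | observation) = 0.043 / 0.098068 = 0.438471.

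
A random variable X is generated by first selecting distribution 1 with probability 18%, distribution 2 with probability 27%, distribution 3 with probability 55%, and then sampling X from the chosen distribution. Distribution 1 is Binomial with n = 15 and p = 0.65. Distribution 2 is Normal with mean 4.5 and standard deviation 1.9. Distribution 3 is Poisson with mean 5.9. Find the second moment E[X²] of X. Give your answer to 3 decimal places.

46.558

For each component E[X²] = Var + (mean)², giving 1: 98.475; 2: 23.86; 3: 40.71.
Overall E[X²] = 0.18·98.475 + 0.27·23.86 + 0.55·40.71 = 46.5582.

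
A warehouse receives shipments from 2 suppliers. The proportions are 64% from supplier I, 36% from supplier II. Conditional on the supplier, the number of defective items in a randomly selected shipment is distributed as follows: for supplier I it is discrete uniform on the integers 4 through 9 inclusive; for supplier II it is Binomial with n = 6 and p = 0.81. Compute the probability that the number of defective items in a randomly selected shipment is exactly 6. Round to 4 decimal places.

Conditional on each supplier, P(X = 6): I: 0.166667; II: 0.28243.
By total probability, P(X = 6) = 0.64·0.166667 + 0.36·0.28243 = 0.208341.

0.2083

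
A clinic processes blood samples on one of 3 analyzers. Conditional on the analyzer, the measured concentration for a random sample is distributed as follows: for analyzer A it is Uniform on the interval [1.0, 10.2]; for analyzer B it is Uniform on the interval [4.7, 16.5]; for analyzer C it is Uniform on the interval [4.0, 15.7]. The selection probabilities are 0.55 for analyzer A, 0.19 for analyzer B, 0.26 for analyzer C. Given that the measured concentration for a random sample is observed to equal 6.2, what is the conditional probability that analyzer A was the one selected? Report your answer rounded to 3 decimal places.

0.609

Likelihoods f(6.2 | ·): A: 0.108696; B: 0.0847458; C: 0.0854701.
Posterior ∝ prior × likelihood. Numerator for A: 0.55·0.108696 = 0.0597826.
Normalizing constant: 0.55·0.108696 + 0.19·0.0847458 + 0.26·0.0854701 = 0.0981065.
P(A | observation) = 0.0597826 / 0.0981065 = 0.609364.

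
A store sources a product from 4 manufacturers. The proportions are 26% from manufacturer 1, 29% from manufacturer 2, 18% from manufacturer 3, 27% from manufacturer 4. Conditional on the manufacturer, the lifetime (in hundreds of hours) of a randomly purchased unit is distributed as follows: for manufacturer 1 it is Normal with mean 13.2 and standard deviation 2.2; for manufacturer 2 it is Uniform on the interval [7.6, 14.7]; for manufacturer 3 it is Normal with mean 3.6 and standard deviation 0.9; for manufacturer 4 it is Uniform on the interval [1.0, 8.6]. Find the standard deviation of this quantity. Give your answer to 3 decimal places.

4.439

Per component, 1: μ=13.2, E[X²]=179.08; 2: μ=11.15, E[X²]=128.523; 3: μ=3.6, E[X²]=13.77; 4: μ=4.8, E[X²]=27.8533.
E[X] = 0.26·13.2 + 0.29·11.15 + 0.18·3.6 + 0.27·4.8 = 8.6095.
E[X²] = 0.26·179.08 + 0.29·128.523 + 0.18·13.77 + 0.27·27.8533 = 93.8316.
Var(X) = E[X²] − (E[X])² = 93.8316 − 74.1235 = 19.7081.
SD(X) = √19.7081 = 4.43938.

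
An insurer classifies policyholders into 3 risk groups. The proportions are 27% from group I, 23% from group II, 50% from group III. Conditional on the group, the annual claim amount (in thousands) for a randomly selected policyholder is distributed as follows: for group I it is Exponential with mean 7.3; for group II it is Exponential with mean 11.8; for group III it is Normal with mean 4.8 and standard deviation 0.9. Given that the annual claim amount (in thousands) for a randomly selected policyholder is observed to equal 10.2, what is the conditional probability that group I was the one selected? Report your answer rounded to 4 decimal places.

0.5269

Likelihoods f(10.2 | ·): I: 0.0338731; II: 0.0357035; III: 6.75098e-09.
Posterior ∝ prior × likelihood. Numerator for I: 0.27·0.0338731 = 0.00914573.
Normalizing constant: 0.27·0.0338731 + 0.23·0.0357035 + 0.5·6.75098e-09 = 0.0173575.
P(I | observation) = 0.00914573 / 0.0173575 = 0.526902.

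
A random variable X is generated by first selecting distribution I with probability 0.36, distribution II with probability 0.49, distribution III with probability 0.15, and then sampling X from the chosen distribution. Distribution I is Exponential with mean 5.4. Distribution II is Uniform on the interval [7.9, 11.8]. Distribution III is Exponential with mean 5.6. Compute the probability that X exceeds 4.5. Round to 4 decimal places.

0.7136

Conditional on each component, P(X > 4.5): I: 0.434598; II: 1; III: 0.447727.
By total probability, P(X > 4.5) = 0.36·0.434598 + 0.49·1 + 0.15·0.447727 = 0.713614.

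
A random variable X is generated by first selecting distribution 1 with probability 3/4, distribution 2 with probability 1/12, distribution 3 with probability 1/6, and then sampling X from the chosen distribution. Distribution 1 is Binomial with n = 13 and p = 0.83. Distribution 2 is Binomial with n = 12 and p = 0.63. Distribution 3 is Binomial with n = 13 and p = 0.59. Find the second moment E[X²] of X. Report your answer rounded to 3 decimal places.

104.019

For each component E[X²] = Var + (mean)², giving 1: 118.258; 2: 59.9508; 3: 61.9736.
Overall E[X²] = 0.75·118.258 + 0.0833333·59.9508 + 0.166667·61.9736 = 104.019.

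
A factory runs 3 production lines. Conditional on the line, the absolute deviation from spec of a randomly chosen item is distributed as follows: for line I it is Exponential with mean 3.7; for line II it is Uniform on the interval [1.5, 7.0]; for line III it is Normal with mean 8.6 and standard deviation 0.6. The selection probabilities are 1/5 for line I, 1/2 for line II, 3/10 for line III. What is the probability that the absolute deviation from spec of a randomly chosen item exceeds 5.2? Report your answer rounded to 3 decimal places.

0.513

Conditional on each line, P(X > 5.2): I: 0.245268; II: 0.327273; III: 1.
By total probability, P(X > 5.2) = 0.2·0.245268 + 0.5·0.327273 + 0.3·1 = 0.51269.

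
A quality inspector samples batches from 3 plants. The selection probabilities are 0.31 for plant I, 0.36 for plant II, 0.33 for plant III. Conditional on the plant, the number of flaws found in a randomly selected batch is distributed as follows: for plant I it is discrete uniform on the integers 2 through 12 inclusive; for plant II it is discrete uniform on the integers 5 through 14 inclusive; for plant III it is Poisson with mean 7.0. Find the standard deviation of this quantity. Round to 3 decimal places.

Per component, I: μ=7, E[X²]=59; II: μ=9.5, E[X²]=98.5; III: μ=7, E[X²]=56.
E[X] = 0.31·7 + 0.36·9.5 + 0.33·7 = 7.9.
E[X²] = 0.31·59 + 0.36·98.5 + 0.33·56 = 72.23.
Var(X) = E[X²] − (E[X])² = 72.23 − 62.41 = 9.82.
SD(X) = √9.82 = 3.13369.

3.134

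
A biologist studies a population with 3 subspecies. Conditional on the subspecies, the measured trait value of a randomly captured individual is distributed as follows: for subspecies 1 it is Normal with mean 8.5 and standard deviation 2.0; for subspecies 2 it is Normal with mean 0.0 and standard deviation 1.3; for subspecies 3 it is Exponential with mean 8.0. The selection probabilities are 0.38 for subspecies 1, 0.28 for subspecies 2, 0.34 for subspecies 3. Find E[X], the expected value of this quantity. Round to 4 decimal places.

5.9500

Component means — 1: 8.5; 2: 0; 3: 8.
E[X] = 0.38·8.5 + 0.28·0 + 0.34·8 = 5.95.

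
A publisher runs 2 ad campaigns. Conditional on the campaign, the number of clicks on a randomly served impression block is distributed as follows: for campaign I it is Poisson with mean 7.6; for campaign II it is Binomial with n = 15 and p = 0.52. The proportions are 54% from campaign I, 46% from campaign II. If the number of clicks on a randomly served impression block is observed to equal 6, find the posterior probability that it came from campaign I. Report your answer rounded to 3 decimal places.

0.540

Likelihoods P(X=6 | ·): I: 0.13394; II: 0.133843.
Posterior ∝ prior × likelihood. Numerator for I: 0.54·0.13394 = 0.0723277.
Normalizing constant: 0.54·0.13394 + 0.46·0.133843 = 0.133895.
P(I | observation) = 0.0723277 / 0.133895 = 0.540181.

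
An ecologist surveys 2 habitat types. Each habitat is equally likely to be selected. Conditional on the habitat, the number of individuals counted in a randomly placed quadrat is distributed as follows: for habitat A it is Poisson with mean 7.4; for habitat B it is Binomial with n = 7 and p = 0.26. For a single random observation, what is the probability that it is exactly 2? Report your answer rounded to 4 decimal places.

0.1659

Conditional on each habitat, P(X = 2): A: 0.0167361; B: 0.31501.
By total probability, P(X = 2) = 0.5·0.0167361 + 0.5·0.31501 = 0.165873.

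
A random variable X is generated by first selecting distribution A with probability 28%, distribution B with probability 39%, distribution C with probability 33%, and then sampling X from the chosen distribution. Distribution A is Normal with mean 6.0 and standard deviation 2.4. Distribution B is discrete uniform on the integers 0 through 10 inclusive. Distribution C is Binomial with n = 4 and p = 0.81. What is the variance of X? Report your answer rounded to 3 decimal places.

Per component, A: μ=6, E[X²]=41.76; B: μ=5, E[X²]=35; C: μ=3.24, E[X²]=11.1132.
E[X] = 0.28·6 + 0.39·5 + 0.33·3.24 = 4.6992.
E[X²] = 0.28·41.76 + 0.39·35 + 0.33·11.1132 = 29.0102.
Var(X) = E[X²] − (E[X])² = 29.0102 − 22.0825 = 6.92768.

6.928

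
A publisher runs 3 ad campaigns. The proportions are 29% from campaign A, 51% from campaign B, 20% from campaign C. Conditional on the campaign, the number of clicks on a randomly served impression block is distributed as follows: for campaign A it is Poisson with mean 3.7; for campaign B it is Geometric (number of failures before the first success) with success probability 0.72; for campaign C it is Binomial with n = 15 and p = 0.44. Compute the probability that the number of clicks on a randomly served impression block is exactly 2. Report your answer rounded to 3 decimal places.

0.080

Conditional on each campaign, P(X = 2): A: 0.169233; B: 0.056448; C: 0.0108278.
By total probability, P(X = 2) = 0.29·0.169233 + 0.51·0.056448 + 0.2·0.0108278 = 0.0800315.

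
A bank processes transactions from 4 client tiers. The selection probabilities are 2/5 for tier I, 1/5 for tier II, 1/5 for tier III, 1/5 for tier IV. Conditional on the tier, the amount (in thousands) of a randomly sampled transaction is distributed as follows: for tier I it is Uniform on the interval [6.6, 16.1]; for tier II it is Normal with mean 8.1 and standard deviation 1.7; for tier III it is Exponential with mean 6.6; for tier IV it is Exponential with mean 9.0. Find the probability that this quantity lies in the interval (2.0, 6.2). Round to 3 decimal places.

0.156

Conditional on each tier, P(2.0 < X < 6.2): I: 0; II: 0.131692; III: 0.347712; IV: 0.298604.
By total probability, P(2.0 < X < 6.2) = 0.4·0 + 0.2·0.131692 + 0.2·0.347712 + 0.2·0.298604 = 0.155602.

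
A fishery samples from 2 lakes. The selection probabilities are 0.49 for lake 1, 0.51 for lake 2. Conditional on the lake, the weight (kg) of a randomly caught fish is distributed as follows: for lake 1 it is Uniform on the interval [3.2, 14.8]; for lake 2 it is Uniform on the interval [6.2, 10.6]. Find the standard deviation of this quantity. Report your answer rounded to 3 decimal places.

Per component, 1: μ=9, E[X²]=92.2133; 2: μ=8.4, E[X²]=72.1733.
E[X] = 0.49·9 + 0.51·8.4 = 8.694.
E[X²] = 0.49·92.2133 + 0.51·72.1733 = 81.9929.
Var(X) = E[X²] − (E[X])² = 81.9929 − 75.5856 = 6.4073.
SD(X) = √6.4073 = 2.53126.

2.531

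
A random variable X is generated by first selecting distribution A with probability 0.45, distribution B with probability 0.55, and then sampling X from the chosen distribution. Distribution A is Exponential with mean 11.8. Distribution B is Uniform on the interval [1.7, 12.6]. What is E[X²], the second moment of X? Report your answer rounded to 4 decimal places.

158.8788

For each component E[X²] = Var + (mean)², giving A: 278.48; B: 61.0233.
Overall E[X²] = 0.45·278.48 + 0.55·61.0233 = 158.879.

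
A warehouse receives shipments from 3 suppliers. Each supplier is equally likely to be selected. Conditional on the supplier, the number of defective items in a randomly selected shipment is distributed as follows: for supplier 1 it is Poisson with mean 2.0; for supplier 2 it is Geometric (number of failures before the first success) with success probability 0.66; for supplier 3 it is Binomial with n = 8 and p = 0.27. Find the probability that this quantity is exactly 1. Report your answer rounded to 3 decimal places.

Conditional on each supplier, P(X = 1): 1: 0.270671; 2: 0.2244; 3: 0.238624.
By total probability, P(X = 1) = 0.333333·0.270671 + 0.333333·0.2244 + 0.333333·0.238624 = 0.244565.

0.245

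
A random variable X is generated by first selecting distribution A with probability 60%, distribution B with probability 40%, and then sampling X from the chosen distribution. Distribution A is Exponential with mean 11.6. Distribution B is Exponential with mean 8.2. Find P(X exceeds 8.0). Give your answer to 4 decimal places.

0.4518

Conditional on each component, P(X > 8.0): A: 0.501749; B: 0.376962.
By total probability, P(X > 8.0) = 0.6·0.501749 + 0.4·0.376962 = 0.451834.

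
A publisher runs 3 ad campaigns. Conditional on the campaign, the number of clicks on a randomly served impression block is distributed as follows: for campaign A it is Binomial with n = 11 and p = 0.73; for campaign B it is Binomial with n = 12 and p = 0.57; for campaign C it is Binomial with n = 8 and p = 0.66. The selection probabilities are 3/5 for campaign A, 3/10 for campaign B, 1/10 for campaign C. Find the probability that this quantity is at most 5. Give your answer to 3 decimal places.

0.149

Conditional on each campaign, P(X ≤ 5): A: 0.0489618; B: 0.216393; C: 0.548081.
By total probability, P(X ≤ 5) = 0.6·0.0489618 + 0.3·0.216393 + 0.1·0.548081 = 0.149103.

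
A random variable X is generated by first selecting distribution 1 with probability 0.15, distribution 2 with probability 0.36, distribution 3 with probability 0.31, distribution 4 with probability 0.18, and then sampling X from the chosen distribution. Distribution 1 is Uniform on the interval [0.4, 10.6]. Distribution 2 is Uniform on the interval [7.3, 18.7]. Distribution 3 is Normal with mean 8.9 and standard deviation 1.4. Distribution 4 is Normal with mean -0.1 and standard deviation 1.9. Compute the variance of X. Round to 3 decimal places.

Per component, 1: μ=5.5, E[X²]=38.92; 2: μ=13, E[X²]=179.83; 3: μ=8.9, E[X²]=81.17; 4: μ=-0.1, E[X²]=3.62.
E[X] = 0.15·5.5 + 0.36·13 + 0.31·8.9 + 0.18·-0.1 = 8.246.
E[X²] = 0.15·38.92 + 0.36·179.83 + 0.31·81.17 + 0.18·3.62 = 96.3911.
Var(X) = E[X²] − (E[X])² = 96.3911 − 67.9965 = 28.3946.

28.395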